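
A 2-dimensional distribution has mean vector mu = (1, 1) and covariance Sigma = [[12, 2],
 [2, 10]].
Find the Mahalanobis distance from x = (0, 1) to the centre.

Step 1 — centre the observation: (x - mu) = (-1, 0).

Step 2 — invert Sigma. det(Sigma) = 12·10 - (2)² = 116.
  Sigma^{-1} = (1/det) · [[d, -b], [-b, a]] = [[0.0862, -0.0172],
 [-0.0172, 0.1034]].

Step 3 — form the quadratic (x - mu)^T · Sigma^{-1} · (x - mu):
  Sigma^{-1} · (x - mu) = (-0.0862, 0.0172).
  (x - mu)^T · [Sigma^{-1} · (x - mu)] = (-1)·(-0.0862) + (0)·(0.0172) = 0.0862.

Step 4 — take square root: d = √(0.0862) ≈ 0.2936.

d(x, mu) = √(0.0862) ≈ 0.2936


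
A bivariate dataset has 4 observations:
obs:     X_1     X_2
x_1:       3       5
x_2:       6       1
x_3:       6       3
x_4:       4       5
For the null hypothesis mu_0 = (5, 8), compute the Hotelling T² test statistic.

Step 1 — sample mean vector:
  mean(X_1) = (3 + 6 + 6 + 4) / 4 = 19/4 = 4.75
  mean(X_2) = (5 + 1 + 3 + 5) / 4 = 14/4 = 3.5
  x̄ = (4.75, 3.5),  deviation x̄ - mu_0 = (4.75, 3.5) - (5, 8) = (-0.25, -4.5).

Step 2 — sample covariance matrix, S[i,j] = (1/(n-1)) · Σ_k (x_{k,i} - mean_i) · (x_{k,j} - mean_j), divisor n-1 = 3:
  S[X_1,X_1] = ((-1.75)·(-1.75) + (1.25)·(1.25) + (1.25)·(1.25) + (-0.75)·(-0.75)) / 3 = 6.75/3 = 2.25
  S[X_1,X_2] = ((-1.75)·(1.5) + (1.25)·(-2.5) + (1.25)·(-0.5) + (-0.75)·(1.5)) / 3 = -7.5/3 = -2.5
  S[X_2,X_2] = ((1.5)·(1.5) + (-2.5)·(-2.5) + (-0.5)·(-0.5) + (1.5)·(1.5)) / 3 = 11/3 = 3.6667
  S = [[2.25, -2.5],
 [-2.5, 3.6667]].

Step 3 — invert S. det(S) = 2.25·3.6667 - (-2.5)² = 2.
  S^{-1} = (1/det) · [[d, -b], [-b, a]] = [[1.8333, 1.25],
 [1.25, 1.125]].

Step 4 — quadratic form (x̄ - mu_0)^T · S^{-1} · (x̄ - mu_0):
  S^{-1} · (x̄ - mu_0) = (-6.0833, -5.375),
  (x̄ - mu_0)^T · [...] = (-0.25)·(-6.0833) + (-4.5)·(-5.375) = 25.7083.

Step 5 — scale by n: T² = 4 · 25.7083 = 102.8333.

T² ≈ 102.8333


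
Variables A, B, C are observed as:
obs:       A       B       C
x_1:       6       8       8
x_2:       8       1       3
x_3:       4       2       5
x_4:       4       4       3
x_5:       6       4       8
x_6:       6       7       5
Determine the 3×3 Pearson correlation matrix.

Step 1 — column means:
  mean(A) = (6 + 8 + 4 + 4 + 6 + 6) / 6 = 34/6 = 5.6667
  mean(B) = (8 + 1 + 2 + 4 + 4 + 7) / 6 = 26/6 = 4.3333
  mean(C) = (8 + 3 + 5 + 3 + 8 + 5) / 6 = 32/6 = 5.3333

Step 2 — sample variances and covariances s[i,j] = (1/(n-1)) · Σ_k (x_{k,i} - mean_i) · (x_{k,j} - mean_j), with n-1 = 5:
  s[A,A] = ((0.3333)·(0.3333) + (2.3333)·(2.3333) + (-1.6667)·(-1.6667) + (-1.6667)·(-1.6667) + (0.3333)·(0.3333) + (0.3333)·(0.3333)) / 5 = 11.3333/5 = 2.2667
  s[A,B] = ((0.3333)·(3.6667) + (2.3333)·(-3.3333) + (-1.6667)·(-2.3333) + (-1.6667)·(-0.3333) + (0.3333)·(-0.3333) + (0.3333)·(2.6667)) / 5 = -1.3333/5 = -0.2667
  s[A,C] = ((0.3333)·(2.6667) + (2.3333)·(-2.3333) + (-1.6667)·(-0.3333) + (-1.6667)·(-2.3333) + (0.3333)·(2.6667) + (0.3333)·(-0.3333)) / 5 = 0.6667/5 = 0.1333
  s[B,B] = ((3.6667)·(3.6667) + (-3.3333)·(-3.3333) + (-2.3333)·(-2.3333) + (-0.3333)·(-0.3333) + (-0.3333)·(-0.3333) + (2.6667)·(2.6667)) / 5 = 37.3333/5 = 7.4667
  s[B,C] = ((3.6667)·(2.6667) + (-3.3333)·(-2.3333) + (-2.3333)·(-0.3333) + (-0.3333)·(-2.3333) + (-0.3333)·(2.6667) + (2.6667)·(-0.3333)) / 5 = 17.3333/5 = 3.4667
  s[C,C] = ((2.6667)·(2.6667) + (-2.3333)·(-2.3333) + (-0.3333)·(-0.3333) + (-2.3333)·(-2.3333) + (2.6667)·(2.6667) + (-0.3333)·(-0.3333)) / 5 = 25.3333/5 = 5.0667
  Sample standard deviations s_i = √(s[i,i]):
  s(A) = √(2.2667) = 1.5055
  s(B) = √(7.4667) = 2.7325
  s(C) = √(5.0667) = 2.2509

Step 3 — r_{ij} = s_{ij} / (s_i · s_j):
  r[A,A] = 1 (diagonal).
  r[A,B] = -0.2667 / (1.5055 · 2.7325) = -0.2667 / 4.1139 = -0.0648
  r[A,C] = 0.1333 / (1.5055 · 2.2509) = 0.1333 / 3.3889 = 0.0393
  r[B,B] = 1 (diagonal).
  r[B,C] = 3.4667 / (2.7325 · 2.2509) = 3.4667 / 6.1507 = 0.5636
  r[C,C] = 1 (diagonal).

R is symmetric with unit diagonal. Assembling:

R = [[1, -0.0648, 0.0393],
 [-0.0648, 1, 0.5636],
 [0.0393, 0.5636, 1]]


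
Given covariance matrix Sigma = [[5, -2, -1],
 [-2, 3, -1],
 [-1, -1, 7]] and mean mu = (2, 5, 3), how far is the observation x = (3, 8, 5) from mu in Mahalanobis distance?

Step 1 — centre the observation: (x - mu) = (1, 3, 2).

Step 2 — invert Sigma (cofactor / det for 3×3, or solve directly):
  Sigma^{-1} = [[0.3077, 0.2308, 0.0769],
 [0.2308, 0.5231, 0.1077],
 [0.0769, 0.1077, 0.1692]].

Step 3 — form the quadratic (x - mu)^T · Sigma^{-1} · (x - mu):
  Sigma^{-1} · (x - mu) = (1.1538, 2.0154, 0.7385).
  (x - mu)^T · [Sigma^{-1} · (x - mu)] = (1)·(1.1538) + (3)·(2.0154) + (2)·(0.7385) = 8.6769.

Step 4 — take square root: d = √(8.6769) ≈ 2.9457.

d(x, mu) = √(8.6769) ≈ 2.9457


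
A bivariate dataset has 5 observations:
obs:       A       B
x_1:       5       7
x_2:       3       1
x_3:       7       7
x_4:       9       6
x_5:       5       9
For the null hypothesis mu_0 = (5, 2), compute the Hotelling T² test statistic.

Step 1 — sample mean vector:
  mean(A) = (5 + 3 + 7 + 9 + 5) / 5 = 29/5 = 5.8
  mean(B) = (7 + 1 + 7 + 6 + 9) / 5 = 30/5 = 6
  x̄ = (5.8, 6),  deviation x̄ - mu_0 = (5.8, 6) - (5, 2) = (0.8, 4).

Step 2 — sample covariance matrix, S[i,j] = (1/(n-1)) · Σ_k (x_{k,i} - mean_i) · (x_{k,j} - mean_j), divisor n-1 = 4:
  S[A,A] = ((-0.8)·(-0.8) + (-2.8)·(-2.8) + (1.2)·(1.2) + (3.2)·(3.2) + (-0.8)·(-0.8)) / 4 = 20.8/4 = 5.2
  S[A,B] = ((-0.8)·(1) + (-2.8)·(-5) + (1.2)·(1) + (3.2)·(0) + (-0.8)·(3)) / 4 = 12/4 = 3
  S[B,B] = ((1)·(1) + (-5)·(-5) + (1)·(1) + (0)·(0) + (3)·(3)) / 4 = 36/4 = 9
  S = [[5.2, 3],
 [3, 9]].

Step 3 — invert S. det(S) = 5.2·9 - (3)² = 37.8.
  S^{-1} = (1/det) · [[d, -b], [-b, a]] = [[0.2381, -0.0794],
 [-0.0794, 0.1376]].

Step 4 — quadratic form (x̄ - mu_0)^T · S^{-1} · (x̄ - mu_0):
  S^{-1} · (x̄ - mu_0) = (-0.127, 0.4868),
  (x̄ - mu_0)^T · [...] = (0.8)·(-0.127) + (4)·(0.4868) = 1.8455.

Step 5 — scale by n: T² = 5 · 1.8455 = 9.2275.

T² ≈ 9.2275


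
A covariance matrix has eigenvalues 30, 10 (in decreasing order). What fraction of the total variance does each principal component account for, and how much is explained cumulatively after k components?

Step 1 — total variance = trace(Sigma) = Σ λ_i = 30 + 10 = 40.

Step 2 — fraction explained by component i = λ_i / Σ λ:
  PC1: 30/40 = 0.75
  PC2: 10/40 = 0.25

Step 3 — cumulative fraction after k components = (λ_1 + ... + λ_k) / Σ λ:
  k = 1: 30/40 = 0.75
  k = 2: (30 + 10)/40 = 40/40 = 1

Summary (fraction, with percent):

explained: PC1 0.75 (75%), PC2 0.25 (25%);  cumulative: 0.75, 1


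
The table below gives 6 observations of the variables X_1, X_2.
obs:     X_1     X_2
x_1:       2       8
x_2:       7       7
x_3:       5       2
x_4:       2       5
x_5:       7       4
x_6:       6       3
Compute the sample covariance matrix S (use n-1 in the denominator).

Step 1 — column means:
  mean(X_1) = (2 + 7 + 5 + 2 + 7 + 6) / 6 = 29/6 = 4.8333
  mean(X_2) = (8 + 7 + 2 + 5 + 4 + 3) / 6 = 29/6 = 4.8333

Step 2 — sample covariance S[i,j] = (1/(n-1)) · Σ_k (x_{k,i} - mean_i) · (x_{k,j} - mean_j), with n-1 = 5.
  S[X_1,X_1] = ((-2.8333)·(-2.8333) + (2.1667)·(2.1667) + (0.1667)·(0.1667) + (-2.8333)·(-2.8333) + (2.1667)·(2.1667) + (1.1667)·(1.1667)) / 5 = 26.8333/5 = 5.3667
  S[X_1,X_2] = ((-2.8333)·(3.1667) + (2.1667)·(2.1667) + (0.1667)·(-2.8333) + (-2.8333)·(0.1667) + (2.1667)·(-0.8333) + (1.1667)·(-1.8333)) / 5 = -9.1667/5 = -1.8333
  S[X_2,X_2] = ((3.1667)·(3.1667) + (2.1667)·(2.1667) + (-2.8333)·(-2.8333) + (0.1667)·(0.1667) + (-0.8333)·(-0.8333) + (-1.8333)·(-1.8333)) / 5 = 26.8333/5 = 5.3667

S is symmetric (S[j,i] = S[i,j]). Assembling:

S = [[5.3667, -1.8333],
 [-1.8333, 5.3667]]


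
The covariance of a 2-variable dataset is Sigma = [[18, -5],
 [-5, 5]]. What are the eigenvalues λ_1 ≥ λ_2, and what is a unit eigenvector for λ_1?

Step 1 — characteristic polynomial of 2×2 Sigma:
  det(Sigma - λI) = λ² - trace · λ + det = 0.
  trace = 18 + 5 = 23, det = 18·5 - (-5)² = 65.
Step 2 — discriminant:
  Δ = trace² - 4·det = 529 - 260 = 269.
Step 3 — eigenvalues:
  λ = (trace ± √Δ)/2 = (23 ± 16.4012)/2,
  λ_1 = 19.7006,  λ_2 = 3.2994.

Step 4 — unit eigenvector for λ_1: solve (Sigma - λ_1 I)v = 0. First row:
  (18 - 19.7006)·v_x + (-5)·v_y = 0, i.e. (-1.7006)·v_x + (-5)·v_y = 0,
  so v ∝ (b, λ_1 - a) = (-5, 1.7006); multiply by -1 so the first entry is positive: u = (5, -1.7006).
  ||u|| = √((5)² + (-1.7006)²) = √(27.8921) ≈ 5.2813,
  v_1 = u/||u|| ≈ (0.9467, -0.322) (||v_1|| = 1).

λ_1 = 19.7006,  λ_2 = 3.2994;  v_1 ≈ (0.9467, -0.322)


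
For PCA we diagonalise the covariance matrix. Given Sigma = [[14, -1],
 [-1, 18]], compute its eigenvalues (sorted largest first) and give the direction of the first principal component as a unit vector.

Step 1 — characteristic polynomial of 2×2 Sigma:
  det(Sigma - λI) = λ² - trace · λ + det = 0.
  trace = 14 + 18 = 32, det = 14·18 - (-1)² = 251.
Step 2 — discriminant:
  Δ = trace² - 4·det = 1024 - 1004 = 20.
Step 3 — eigenvalues:
  λ = (trace ± √Δ)/2 = (32 ± 4.4721)/2,
  λ_1 = 18.2361,  λ_2 = 13.7639.

Step 4 — unit eigenvector for λ_1: solve (Sigma - λ_1 I)v = 0. First row:
  (14 - 18.2361)·v_x + (-1)·v_y = 0, i.e. (-4.2361)·v_x + (-1)·v_y = 0,
  so v ∝ (b, λ_1 - a) = (-1, 4.2361); multiply by -1 so the first entry is positive: u = (1, -4.2361).
  ||u|| = √((1)² + (-4.2361)²) = √(18.9443) ≈ 4.3525,
  v_1 = u/||u|| ≈ (0.2298, -0.9732) (||v_1|| = 1).

λ_1 = 18.2361,  λ_2 = 13.7639;  v_1 ≈ (0.2298, -0.9732)


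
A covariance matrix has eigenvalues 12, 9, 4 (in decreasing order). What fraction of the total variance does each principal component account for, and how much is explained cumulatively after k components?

Step 1 — total variance = trace(Sigma) = Σ λ_i = 12 + 9 + 4 = 25.

Step 2 — fraction explained by component i = λ_i / Σ λ:
  PC1: 12/25 = 0.48
  PC2: 9/25 = 0.36
  PC3: 4/25 = 0.16

Step 3 — cumulative fraction after k components = (λ_1 + ... + λ_k) / Σ λ:
  k = 1: 12/25 = 0.48
  k = 2: (12 + 9)/25 = 21/25 = 0.84
  k = 3: (12 + 9 + 4)/25 = 25/25 = 1

Summary (fraction, with percent):

explained: PC1 0.48 (48%), PC2 0.36 (36%), PC3 0.16 (16%);  cumulative: 0.48, 0.84, 1


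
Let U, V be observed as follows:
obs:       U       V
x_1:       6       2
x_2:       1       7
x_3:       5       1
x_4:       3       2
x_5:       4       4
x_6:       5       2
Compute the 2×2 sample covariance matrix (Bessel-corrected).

Step 1 — column means:
  mean(U) = (6 + 1 + 5 + 3 + 4 + 5) / 6 = 24/6 = 4
  mean(V) = (2 + 7 + 1 + 2 + 4 + 2) / 6 = 18/6 = 3

Step 2 — sample covariance S[i,j] = (1/(n-1)) · Σ_k (x_{k,i} - mean_i) · (x_{k,j} - mean_j), with n-1 = 5.
  S[U,U] = ((2)·(2) + (-3)·(-3) + (1)·(1) + (-1)·(-1) + (0)·(0) + (1)·(1)) / 5 = 16/5 = 3.2
  S[U,V] = ((2)·(-1) + (-3)·(4) + (1)·(-2) + (-1)·(-1) + (0)·(1) + (1)·(-1)) / 5 = -16/5 = -3.2
  S[V,V] = ((-1)·(-1) + (4)·(4) + (-2)·(-2) + (-1)·(-1) + (1)·(1) + (-1)·(-1)) / 5 = 24/5 = 4.8

S is symmetric (S[j,i] = S[i,j]). Assembling:

S = [[3.2, -3.2],
 [-3.2, 4.8]]


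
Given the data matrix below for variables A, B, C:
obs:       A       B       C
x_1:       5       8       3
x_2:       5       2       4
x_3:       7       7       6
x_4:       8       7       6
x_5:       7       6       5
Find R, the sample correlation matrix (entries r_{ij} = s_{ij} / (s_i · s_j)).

Step 1 — column means:
  mean(A) = (5 + 5 + 7 + 8 + 7) / 5 = 32/5 = 6.4
  mean(B) = (8 + 2 + 7 + 7 + 6) / 5 = 30/5 = 6
  mean(C) = (3 + 4 + 6 + 6 + 5) / 5 = 24/5 = 4.8

Step 2 — sample variances and covariances s[i,j] = (1/(n-1)) · Σ_k (x_{k,i} - mean_i) · (x_{k,j} - mean_j), with n-1 = 4:
  s[A,A] = ((-1.4)·(-1.4) + (-1.4)·(-1.4) + (0.6)·(0.6) + (1.6)·(1.6) + (0.6)·(0.6)) / 4 = 7.2/4 = 1.8
  s[A,B] = ((-1.4)·(2) + (-1.4)·(-4) + (0.6)·(1) + (1.6)·(1) + (0.6)·(0)) / 4 = 5/4 = 1.25
  s[A,C] = ((-1.4)·(-1.8) + (-1.4)·(-0.8) + (0.6)·(1.2) + (1.6)·(1.2) + (0.6)·(0.2)) / 4 = 6.4/4 = 1.6
  s[B,B] = ((2)·(2) + (-4)·(-4) + (1)·(1) + (1)·(1) + (0)·(0)) / 4 = 22/4 = 5.5
  s[B,C] = ((2)·(-1.8) + (-4)·(-0.8) + (1)·(1.2) + (1)·(1.2) + (0)·(0.2)) / 4 = 2/4 = 0.5
  s[C,C] = ((-1.8)·(-1.8) + (-0.8)·(-0.8) + (1.2)·(1.2) + (1.2)·(1.2) + (0.2)·(0.2)) / 4 = 6.8/4 = 1.7
  Sample standard deviations s_i = √(s[i,i]):
  s(A) = √(1.8) = 1.3416
  s(B) = √(5.5) = 2.3452
  s(C) = √(1.7) = 1.3038

Step 3 — r_{ij} = s_{ij} / (s_i · s_j):
  r[A,A] = 1 (diagonal).
  r[A,B] = 1.25 / (1.3416 · 2.3452) = 1.25 / 3.1464 = 0.3973
  r[A,C] = 1.6 / (1.3416 · 1.3038) = 1.6 / 1.7493 = 0.9147
  r[B,B] = 1 (diagonal).
  r[B,C] = 0.5 / (2.3452 · 1.3038) = 0.5 / 3.0578 = 0.1635
  r[C,C] = 1 (diagonal).

R is symmetric with unit diagonal. Assembling:

R = [[1, 0.3973, 0.9147],
 [0.3973, 1, 0.1635],
 [0.9147, 0.1635, 1]]


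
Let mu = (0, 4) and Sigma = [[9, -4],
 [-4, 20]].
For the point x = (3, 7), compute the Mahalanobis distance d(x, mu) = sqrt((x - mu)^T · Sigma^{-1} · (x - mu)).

Step 1 — centre the observation: (x - mu) = (3, 3).

Step 2 — invert Sigma. det(Sigma) = 9·20 - (-4)² = 164.
  Sigma^{-1} = (1/det) · [[d, -b], [-b, a]] = [[0.122, 0.0244],
 [0.0244, 0.0549]].

Step 3 — form the quadratic (x - mu)^T · Sigma^{-1} · (x - mu):
  Sigma^{-1} · (x - mu) = (0.439, 0.2378).
  (x - mu)^T · [Sigma^{-1} · (x - mu)] = (3)·(0.439) + (3)·(0.2378) = 2.0305.

Step 4 — take square root: d = √(2.0305) ≈ 1.425.

d(x, mu) = √(2.0305) ≈ 1.425


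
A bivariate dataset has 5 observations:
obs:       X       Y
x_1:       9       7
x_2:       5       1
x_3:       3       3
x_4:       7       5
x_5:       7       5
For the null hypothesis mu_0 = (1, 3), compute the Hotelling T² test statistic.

Step 1 — sample mean vector:
  mean(X) = (9 + 5 + 3 + 7 + 7) / 5 = 31/5 = 6.2
  mean(Y) = (7 + 1 + 3 + 5 + 5) / 5 = 21/5 = 4.2
  x̄ = (6.2, 4.2),  deviation x̄ - mu_0 = (6.2, 4.2) - (1, 3) = (5.2, 1.2).

Step 2 — sample covariance matrix, S[i,j] = (1/(n-1)) · Σ_k (x_{k,i} - mean_i) · (x_{k,j} - mean_j), divisor n-1 = 4:
  S[X,X] = ((2.8)·(2.8) + (-1.2)·(-1.2) + (-3.2)·(-3.2) + (0.8)·(0.8) + (0.8)·(0.8)) / 4 = 20.8/4 = 5.2
  S[X,Y] = ((2.8)·(2.8) + (-1.2)·(-3.2) + (-3.2)·(-1.2) + (0.8)·(0.8) + (0.8)·(0.8)) / 4 = 16.8/4 = 4.2
  S[Y,Y] = ((2.8)·(2.8) + (-3.2)·(-3.2) + (-1.2)·(-1.2) + (0.8)·(0.8) + (0.8)·(0.8)) / 4 = 20.8/4 = 5.2
  S = [[5.2, 4.2],
 [4.2, 5.2]].

Step 3 — invert S. det(S) = 5.2·5.2 - (4.2)² = 9.4.
  S^{-1} = (1/det) · [[d, -b], [-b, a]] = [[0.5532, -0.4468],
 [-0.4468, 0.5532]].

Step 4 — quadratic form (x̄ - mu_0)^T · S^{-1} · (x̄ - mu_0):
  S^{-1} · (x̄ - mu_0) = (2.3404, -1.6596),
  (x̄ - mu_0)^T · [...] = (5.2)·(2.3404) + (1.2)·(-1.6596) = 10.1787.

Step 5 — scale by n: T² = 5 · 10.1787 = 50.8936.

T² ≈ 50.8936


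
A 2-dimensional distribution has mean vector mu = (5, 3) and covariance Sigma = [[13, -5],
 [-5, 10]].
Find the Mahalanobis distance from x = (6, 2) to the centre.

Step 1 — centre the observation: (x - mu) = (1, -1).

Step 2 — invert Sigma. det(Sigma) = 13·10 - (-5)² = 105.
  Sigma^{-1} = (1/det) · [[d, -b], [-b, a]] = [[0.0952, 0.0476],
 [0.0476, 0.1238]].

Step 3 — form the quadratic (x - mu)^T · Sigma^{-1} · (x - mu):
  Sigma^{-1} · (x - mu) = (0.0476, -0.0762).
  (x - mu)^T · [Sigma^{-1} · (x - mu)] = (1)·(0.0476) + (-1)·(-0.0762) = 0.1238.

Step 4 — take square root: d = √(0.1238) ≈ 0.3519.

d(x, mu) = √(0.1238) ≈ 0.3519


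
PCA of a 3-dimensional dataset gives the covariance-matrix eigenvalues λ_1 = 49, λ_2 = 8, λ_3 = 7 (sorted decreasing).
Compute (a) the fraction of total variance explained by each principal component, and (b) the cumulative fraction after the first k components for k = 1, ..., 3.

Step 1 — total variance = trace(Sigma) = Σ λ_i = 49 + 8 + 7 = 64.

Step 2 — fraction explained by component i = λ_i / Σ λ:
  PC1: 49/64 = 0.7656
  PC2: 8/64 = 0.125
  PC3: 7/64 = 0.1094

Step 3 — cumulative fraction after k components = (λ_1 + ... + λ_k) / Σ λ:
  k = 1: 49/64 = 0.7656
  k = 2: (49 + 8)/64 = 57/64 = 0.8906
  k = 3: (49 + 8 + 7)/64 = 64/64 = 1

Summary (fraction, with percent):

explained: PC1 0.7656 (76.56%), PC2 0.125 (12.5%), PC3 0.1094 (10.94%);  cumulative: 0.7656, 0.8906, 1


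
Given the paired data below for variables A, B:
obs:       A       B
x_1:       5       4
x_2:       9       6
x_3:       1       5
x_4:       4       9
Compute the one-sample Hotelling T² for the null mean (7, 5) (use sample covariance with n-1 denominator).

Step 1 — sample mean vector:
  mean(A) = (5 + 9 + 1 + 4) / 4 = 19/4 = 4.75
  mean(B) = (4 + 6 + 5 + 9) / 4 = 24/4 = 6
  x̄ = (4.75, 6),  deviation x̄ - mu_0 = (4.75, 6) - (7, 5) = (-2.25, 1).

Step 2 — sample covariance matrix, S[i,j] = (1/(n-1)) · Σ_k (x_{k,i} - mean_i) · (x_{k,j} - mean_j), divisor n-1 = 3:
  S[A,A] = ((0.25)·(0.25) + (4.25)·(4.25) + (-3.75)·(-3.75) + (-0.75)·(-0.75)) / 3 = 32.75/3 = 10.9167
  S[A,B] = ((0.25)·(-2) + (4.25)·(0) + (-3.75)·(-1) + (-0.75)·(3)) / 3 = 1/3 = 0.3333
  S[B,B] = ((-2)·(-2) + (0)·(0) + (-1)·(-1) + (3)·(3)) / 3 = 14/3 = 4.6667
  S = [[10.9167, 0.3333],
 [0.3333, 4.6667]].

Step 3 — invert S. det(S) = 10.9167·4.6667 - (0.3333)² = 50.8333.
  S^{-1} = (1/det) · [[d, -b], [-b, a]] = [[0.0918, -0.0066],
 [-0.0066, 0.2148]].

Step 4 — quadratic form (x̄ - mu_0)^T · S^{-1} · (x̄ - mu_0):
  S^{-1} · (x̄ - mu_0) = (-0.2131, 0.2295),
  (x̄ - mu_0)^T · [...] = (-2.25)·(-0.2131) + (1)·(0.2295) = 0.709.

Step 5 — scale by n: T² = 4 · 0.709 = 2.8361.

T² ≈ 2.8361


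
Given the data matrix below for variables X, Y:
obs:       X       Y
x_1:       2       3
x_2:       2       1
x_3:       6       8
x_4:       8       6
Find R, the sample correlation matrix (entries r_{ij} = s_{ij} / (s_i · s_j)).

Step 1 — column means:
  mean(X) = (2 + 2 + 6 + 8) / 4 = 18/4 = 4.5
  mean(Y) = (3 + 1 + 8 + 6) / 4 = 18/4 = 4.5

Step 2 — sample variances and covariances s[i,j] = (1/(n-1)) · Σ_k (x_{k,i} - mean_i) · (x_{k,j} - mean_j), with n-1 = 3:
  s[X,X] = ((-2.5)·(-2.5) + (-2.5)·(-2.5) + (1.5)·(1.5) + (3.5)·(3.5)) / 3 = 27/3 = 9
  s[X,Y] = ((-2.5)·(-1.5) + (-2.5)·(-3.5) + (1.5)·(3.5) + (3.5)·(1.5)) / 3 = 23/3 = 7.6667
  s[Y,Y] = ((-1.5)·(-1.5) + (-3.5)·(-3.5) + (3.5)·(3.5) + (1.5)·(1.5)) / 3 = 29/3 = 9.6667
  Sample standard deviations s_i = √(s[i,i]):
  s(X) = √(9) = 3
  s(Y) = √(9.6667) = 3.1091

Step 3 — r_{ij} = s_{ij} / (s_i · s_j):
  r[X,X] = 1 (diagonal).
  r[X,Y] = 7.6667 / (3 · 3.1091) = 7.6667 / 9.3274 = 0.822
  r[Y,Y] = 1 (diagonal).

R is symmetric with unit diagonal. Assembling:

R = [[1, 0.822],
 [0.822, 1]]


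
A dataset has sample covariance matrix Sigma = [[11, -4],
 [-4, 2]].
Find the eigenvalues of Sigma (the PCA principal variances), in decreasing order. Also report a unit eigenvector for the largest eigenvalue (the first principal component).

Step 1 — characteristic polynomial of 2×2 Sigma:
  det(Sigma - λI) = λ² - trace · λ + det = 0.
  trace = 11 + 2 = 13, det = 11·2 - (-4)² = 6.
Step 2 — discriminant:
  Δ = trace² - 4·det = 169 - 24 = 145.
Step 3 — eigenvalues:
  λ = (trace ± √Δ)/2 = (13 ± 12.0416)/2,
  λ_1 = 12.5208,  λ_2 = 0.4792.

Step 4 — unit eigenvector for λ_1: solve (Sigma - λ_1 I)v = 0. First row:
  (11 - 12.5208)·v_x + (-4)·v_y = 0, i.e. (-1.5208)·v_x + (-4)·v_y = 0,
  so v ∝ (b, λ_1 - a) = (-4, 1.5208); multiply by -1 so the first entry is positive: u = (4, -1.5208).
  ||u|| = √((4)² + (-1.5208)²) = √(18.3128) ≈ 4.2793,
  v_1 = u/||u|| ≈ (0.9347, -0.3554) (||v_1|| = 1).

λ_1 = 12.5208,  λ_2 = 0.4792;  v_1 ≈ (0.9347, -0.3554)


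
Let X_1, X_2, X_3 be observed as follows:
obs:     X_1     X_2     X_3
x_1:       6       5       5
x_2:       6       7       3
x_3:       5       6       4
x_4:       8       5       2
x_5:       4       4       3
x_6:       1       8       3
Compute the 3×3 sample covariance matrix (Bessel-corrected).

Step 1 — column means:
  mean(X_1) = (6 + 6 + 5 + 8 + 4 + 1) / 6 = 30/6 = 5
  mean(X_2) = (5 + 7 + 6 + 5 + 4 + 8) / 6 = 35/6 = 5.8333
  mean(X_3) = (5 + 3 + 4 + 2 + 3 + 3) / 6 = 20/6 = 3.3333

Step 2 — sample covariance S[i,j] = (1/(n-1)) · Σ_k (x_{k,i} - mean_i) · (x_{k,j} - mean_j), with n-1 = 5.
  S[X_1,X_1] = ((1)·(1) + (1)·(1) + (0)·(0) + (3)·(3) + (-1)·(-1) + (-4)·(-4)) / 5 = 28/5 = 5.6
  S[X_1,X_2] = ((1)·(-0.8333) + (1)·(1.1667) + (0)·(0.1667) + (3)·(-0.8333) + (-1)·(-1.8333) + (-4)·(2.1667)) / 5 = -9/5 = -1.8
  S[X_1,X_3] = ((1)·(1.6667) + (1)·(-0.3333) + (0)·(0.6667) + (3)·(-1.3333) + (-1)·(-0.3333) + (-4)·(-0.3333)) / 5 = -1/5 = -0.2
  S[X_2,X_2] = ((-0.8333)·(-0.8333) + (1.1667)·(1.1667) + (0.1667)·(0.1667) + (-0.8333)·(-0.8333) + (-1.8333)·(-1.8333) + (2.1667)·(2.1667)) / 5 = 10.8333/5 = 2.1667
  S[X_2,X_3] = ((-0.8333)·(1.6667) + (1.1667)·(-0.3333) + (0.1667)·(0.6667) + (-0.8333)·(-1.3333) + (-1.8333)·(-0.3333) + (2.1667)·(-0.3333)) / 5 = -0.6667/5 = -0.1333
  S[X_3,X_3] = ((1.6667)·(1.6667) + (-0.3333)·(-0.3333) + (0.6667)·(0.6667) + (-1.3333)·(-1.3333) + (-0.3333)·(-0.3333) + (-0.3333)·(-0.3333)) / 5 = 5.3333/5 = 1.0667

S is symmetric (S[j,i] = S[i,j]). Assembling:

S = [[5.6, -1.8, -0.2],
 [-1.8, 2.1667, -0.1333],
 [-0.2, -0.1333, 1.0667]]


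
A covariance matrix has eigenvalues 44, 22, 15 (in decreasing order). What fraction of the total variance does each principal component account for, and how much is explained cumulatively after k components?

Step 1 — total variance = trace(Sigma) = Σ λ_i = 44 + 22 + 15 = 81.

Step 2 — fraction explained by component i = λ_i / Σ λ:
  PC1: 44/81 = 0.5432
  PC2: 22/81 = 0.2716
  PC3: 15/81 = 0.1852

Step 3 — cumulative fraction after k components = (λ_1 + ... + λ_k) / Σ λ:
  k = 1: 44/81 = 0.5432
  k = 2: (44 + 22)/81 = 66/81 = 0.8148
  k = 3: (44 + 22 + 15)/81 = 81/81 = 1

Summary (fraction, with percent):

explained: PC1 0.5432 (54.32%), PC2 0.2716 (27.16%), PC3 0.1852 (18.52%);  cumulative: 0.5432, 0.8148, 1


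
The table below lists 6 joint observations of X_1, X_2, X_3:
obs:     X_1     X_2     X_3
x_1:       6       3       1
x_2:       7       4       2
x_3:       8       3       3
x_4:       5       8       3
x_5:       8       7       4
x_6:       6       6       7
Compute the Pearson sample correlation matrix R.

Step 1 — column means:
  mean(X_1) = (6 + 7 + 8 + 5 + 8 + 6) / 6 = 40/6 = 6.6667
  mean(X_2) = (3 + 4 + 3 + 8 + 7 + 6) / 6 = 31/6 = 5.1667
  mean(X_3) = (1 + 2 + 3 + 3 + 4 + 7) / 6 = 20/6 = 3.3333

Step 2 — sample variances and covariances s[i,j] = (1/(n-1)) · Σ_k (x_{k,i} - mean_i) · (x_{k,j} - mean_j), with n-1 = 5:
  s[X_1,X_1] = ((-0.6667)·(-0.6667) + (0.3333)·(0.3333) + (1.3333)·(1.3333) + (-1.6667)·(-1.6667) + (1.3333)·(1.3333) + (-0.6667)·(-0.6667)) / 5 = 7.3333/5 = 1.4667
  s[X_1,X_2] = ((-0.6667)·(-2.1667) + (0.3333)·(-1.1667) + (1.3333)·(-2.1667) + (-1.6667)·(2.8333) + (1.3333)·(1.8333) + (-0.6667)·(0.8333)) / 5 = -4.6667/5 = -0.9333
  s[X_1,X_3] = ((-0.6667)·(-2.3333) + (0.3333)·(-1.3333) + (1.3333)·(-0.3333) + (-1.6667)·(-0.3333) + (1.3333)·(0.6667) + (-0.6667)·(3.6667)) / 5 = -0.3333/5 = -0.0667
  s[X_2,X_2] = ((-2.1667)·(-2.1667) + (-1.1667)·(-1.1667) + (-2.1667)·(-2.1667) + (2.8333)·(2.8333) + (1.8333)·(1.8333) + (0.8333)·(0.8333)) / 5 = 22.8333/5 = 4.5667
  s[X_2,X_3] = ((-2.1667)·(-2.3333) + (-1.1667)·(-1.3333) + (-2.1667)·(-0.3333) + (2.8333)·(-0.3333) + (1.8333)·(0.6667) + (0.8333)·(3.6667)) / 5 = 10.6667/5 = 2.1333
  s[X_3,X_3] = ((-2.3333)·(-2.3333) + (-1.3333)·(-1.3333) + (-0.3333)·(-0.3333) + (-0.3333)·(-0.3333) + (0.6667)·(0.6667) + (3.6667)·(3.6667)) / 5 = 21.3333/5 = 4.2667
  Sample standard deviations s_i = √(s[i,i]):
  s(X_1) = √(1.4667) = 1.2111
  s(X_2) = √(4.5667) = 2.137
  s(X_3) = √(4.2667) = 2.0656

Step 3 — r_{ij} = s_{ij} / (s_i · s_j):
  r[X_1,X_1] = 1 (diagonal).
  r[X_1,X_2] = -0.9333 / (1.2111 · 2.137) = -0.9333 / 2.588 = -0.3606
  r[X_1,X_3] = -0.0667 / (1.2111 · 2.0656) = -0.0667 / 2.5016 = -0.0267
  r[X_2,X_2] = 1 (diagonal).
  r[X_2,X_3] = 2.1333 / (2.137 · 2.0656) = 2.1333 / 4.4141 = 0.4833
  r[X_3,X_3] = 1 (diagonal).

R is symmetric with unit diagonal. Assembling:

R = [[1, -0.3606, -0.0267],
 [-0.3606, 1, 0.4833],
 [-0.0267, 0.4833, 1]]


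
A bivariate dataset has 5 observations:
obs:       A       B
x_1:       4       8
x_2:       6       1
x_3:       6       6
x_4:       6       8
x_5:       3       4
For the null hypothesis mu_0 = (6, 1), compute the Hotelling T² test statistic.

Step 1 — sample mean vector:
  mean(A) = (4 + 6 + 6 + 6 + 3) / 5 = 25/5 = 5
  mean(B) = (8 + 1 + 6 + 8 + 4) / 5 = 27/5 = 5.4
  x̄ = (5, 5.4),  deviation x̄ - mu_0 = (5, 5.4) - (6, 1) = (-1, 4.4).

Step 2 — sample covariance matrix, S[i,j] = (1/(n-1)) · Σ_k (x_{k,i} - mean_i) · (x_{k,j} - mean_j), divisor n-1 = 4:
  S[A,A] = ((-1)·(-1) + (1)·(1) + (1)·(1) + (1)·(1) + (-2)·(-2)) / 4 = 8/4 = 2
  S[A,B] = ((-1)·(2.6) + (1)·(-4.4) + (1)·(0.6) + (1)·(2.6) + (-2)·(-1.4)) / 4 = -1/4 = -0.25
  S[B,B] = ((2.6)·(2.6) + (-4.4)·(-4.4) + (0.6)·(0.6) + (2.6)·(2.6) + (-1.4)·(-1.4)) / 4 = 35.2/4 = 8.8
  S = [[2, -0.25],
 [-0.25, 8.8]].

Step 3 — invert S. det(S) = 2·8.8 - (-0.25)² = 17.5375.
  S^{-1} = (1/det) · [[d, -b], [-b, a]] = [[0.5018, 0.0143],
 [0.0143, 0.114]].

Step 4 — quadratic form (x̄ - mu_0)^T · S^{-1} · (x̄ - mu_0):
  S^{-1} · (x̄ - mu_0) = (-0.4391, 0.4875),
  (x̄ - mu_0)^T · [...] = (-1)·(-0.4391) + (4.4)·(0.4875) = 2.5842.

Step 5 — scale by n: T² = 5 · 2.5842 = 12.9209.

T² ≈ 12.9209


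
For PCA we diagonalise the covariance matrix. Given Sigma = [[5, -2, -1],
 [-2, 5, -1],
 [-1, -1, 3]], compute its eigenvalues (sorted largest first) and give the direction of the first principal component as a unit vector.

Step 1 — characteristic polynomial p(λ) = det(λI - Sigma) = λ³ - tr·λ² + c_1·λ - det, where tr = trace, c_1 = sum of the principal 2×2 minors, det = det(Sigma):
  tr = 5 + 5 + 3 = 13,
  c_1 = (5·5 - (-2)²) + (5·3 - (-1)²) + (5·3 - (-1)²) = 21 + 14 + 14 = 49,
  det = 5·(5·3 - (-1)²) - (-2)·((-2)·3 - (-1)·(-1)) + (-1)·((-2)·(-1) - 5·(-1)) = 5·(14) - (-2)·(-7) + (-1)·(7) = 49.
  So p(λ) = λ³ - 13λ² + 49λ - 49.
Step 2 — look for an integer root (rational root theorem: any rational root is an integer divisor of 49). Testing λ = 7:
  p(7) = 343 - 637 + 343 - 49 = 0  ✓
  Dividing out (λ - 7): p(λ) = (λ - 7)(λ² - 6λ + 7).
Step 3 — remaining eigenvalues from the quadratic λ² - 6λ + 7 = 0:
  Δ = 6² - 4·7 = 36 - 28 = 8,  λ = (6 ± √8)/2 = (6 ± 2.8284)/2 ≈ 4.4142 or 1.5858.
  Sorted: λ_1 = 7,  λ_2 = 4.4142,  λ_3 = 1.5858  (check: sum = 13 = tr ✓).

Step 4 — unit eigenvector for λ_1 = 7: v spans the null space of (Sigma - λ_1 I), whose rows are
  r_1 = (-2, -2, -1),  r_2 = (-2, -2, -1),  r_3 = (-1, -1, -4).
  v is orthogonal to every row, so take v ∝ r_1 × r_3 = ((-2)·(-4) - (-1)·(-1), (-1)·(-1) - (-2)·(-4), (-2)·(-1) - (-2)·(-1)) = (7, -7, 0).
  Rescale (divide by 7): u = (1, -1, 0).
  ||u|| = √((1)² + (-1)² + (0)²) = √(2) ≈ 1.4142,  v_1 = u/||u|| ≈ (0.7071, -0.7071, 0) (||v_1|| = 1).

λ_1 = 7,  λ_2 = 4.4142,  λ_3 = 1.5858;  v_1 ≈ (0.7071, -0.7071, 0)


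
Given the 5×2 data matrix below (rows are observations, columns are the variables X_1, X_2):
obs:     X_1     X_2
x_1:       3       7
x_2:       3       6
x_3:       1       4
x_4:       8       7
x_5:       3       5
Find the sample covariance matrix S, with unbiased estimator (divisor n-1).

Step 1 — column means:
  mean(X_1) = (3 + 3 + 1 + 8 + 3) / 5 = 18/5 = 3.6
  mean(X_2) = (7 + 6 + 4 + 7 + 5) / 5 = 29/5 = 5.8

Step 2 — sample covariance S[i,j] = (1/(n-1)) · Σ_k (x_{k,i} - mean_i) · (x_{k,j} - mean_j), with n-1 = 4.
  S[X_1,X_1] = ((-0.6)·(-0.6) + (-0.6)·(-0.6) + (-2.6)·(-2.6) + (4.4)·(4.4) + (-0.6)·(-0.6)) / 4 = 27.2/4 = 6.8
  S[X_1,X_2] = ((-0.6)·(1.2) + (-0.6)·(0.2) + (-2.6)·(-1.8) + (4.4)·(1.2) + (-0.6)·(-0.8)) / 4 = 9.6/4 = 2.4
  S[X_2,X_2] = ((1.2)·(1.2) + (0.2)·(0.2) + (-1.8)·(-1.8) + (1.2)·(1.2) + (-0.8)·(-0.8)) / 4 = 6.8/4 = 1.7

S is symmetric (S[j,i] = S[i,j]). Assembling:

S = [[6.8, 2.4],
 [2.4, 1.7]]


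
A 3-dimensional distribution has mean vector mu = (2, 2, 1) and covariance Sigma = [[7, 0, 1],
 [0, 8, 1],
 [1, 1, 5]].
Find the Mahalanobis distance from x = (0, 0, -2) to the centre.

Step 1 — centre the observation: (x - mu) = (-2, -2, -3).

Step 2 — invert Sigma (cofactor / det for 3×3, or solve directly):
  Sigma^{-1} = [[0.1472, 0.0038, -0.0302],
 [0.0038, 0.1283, -0.0264],
 [-0.0302, -0.0264, 0.2113]].

Step 3 — form the quadratic (x - mu)^T · Sigma^{-1} · (x - mu):
  Sigma^{-1} · (x - mu) = (-0.2113, -0.1849, -0.5208).
  (x - mu)^T · [Sigma^{-1} · (x - mu)] = (-2)·(-0.2113) + (-2)·(-0.1849) + (-3)·(-0.5208) = 2.3547.

Step 4 — take square root: d = √(2.3547) ≈ 1.5345.

d(x, mu) = √(2.3547) ≈ 1.5345


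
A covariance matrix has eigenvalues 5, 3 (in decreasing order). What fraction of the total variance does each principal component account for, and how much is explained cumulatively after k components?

Step 1 — total variance = trace(Sigma) = Σ λ_i = 5 + 3 = 8.

Step 2 — fraction explained by component i = λ_i / Σ λ:
  PC1: 5/8 = 0.625
  PC2: 3/8 = 0.375

Step 3 — cumulative fraction after k components = (λ_1 + ... + λ_k) / Σ λ:
  k = 1: 5/8 = 0.625
  k = 2: (5 + 3)/8 = 8/8 = 1

Summary (fraction, with percent):

explained: PC1 0.625 (62.5%), PC2 0.375 (37.5%);  cumulative: 0.625, 1


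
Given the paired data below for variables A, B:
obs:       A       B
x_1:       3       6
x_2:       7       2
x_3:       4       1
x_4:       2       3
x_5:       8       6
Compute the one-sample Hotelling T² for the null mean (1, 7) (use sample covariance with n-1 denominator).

Step 1 — sample mean vector:
  mean(A) = (3 + 7 + 4 + 2 + 8) / 5 = 24/5 = 4.8
  mean(B) = (6 + 2 + 1 + 3 + 6) / 5 = 18/5 = 3.6
  x̄ = (4.8, 3.6),  deviation x̄ - mu_0 = (4.8, 3.6) - (1, 7) = (3.8, -3.4).

Step 2 — sample covariance matrix, S[i,j] = (1/(n-1)) · Σ_k (x_{k,i} - mean_i) · (x_{k,j} - mean_j), divisor n-1 = 4:
  S[A,A] = ((-1.8)·(-1.8) + (2.2)·(2.2) + (-0.8)·(-0.8) + (-2.8)·(-2.8) + (3.2)·(3.2)) / 4 = 26.8/4 = 6.7
  S[A,B] = ((-1.8)·(2.4) + (2.2)·(-1.6) + (-0.8)·(-2.6) + (-2.8)·(-0.6) + (3.2)·(2.4)) / 4 = 3.6/4 = 0.9
  S[B,B] = ((2.4)·(2.4) + (-1.6)·(-1.6) + (-2.6)·(-2.6) + (-0.6)·(-0.6) + (2.4)·(2.4)) / 4 = 21.2/4 = 5.3
  S = [[6.7, 0.9],
 [0.9, 5.3]].

Step 3 — invert S. det(S) = 6.7·5.3 - (0.9)² = 34.7.
  S^{-1} = (1/det) · [[d, -b], [-b, a]] = [[0.1527, -0.0259],
 [-0.0259, 0.1931]].

Step 4 — quadratic form (x̄ - mu_0)^T · S^{-1} · (x̄ - mu_0):
  S^{-1} · (x̄ - mu_0) = (0.6686, -0.755),
  (x̄ - mu_0)^T · [...] = (3.8)·(0.6686) + (-3.4)·(-0.755) = 5.1078.

Step 5 — scale by n: T² = 5 · 5.1078 = 25.5389.

T² ≈ 25.5389


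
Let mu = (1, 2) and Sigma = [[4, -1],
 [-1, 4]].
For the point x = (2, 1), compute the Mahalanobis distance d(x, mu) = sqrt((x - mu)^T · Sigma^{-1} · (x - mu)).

Step 1 — centre the observation: (x - mu) = (1, -1).

Step 2 — invert Sigma. det(Sigma) = 4·4 - (-1)² = 15.
  Sigma^{-1} = (1/det) · [[d, -b], [-b, a]] = [[0.2667, 0.0667],
 [0.0667, 0.2667]].

Step 3 — form the quadratic (x - mu)^T · Sigma^{-1} · (x - mu):
  Sigma^{-1} · (x - mu) = (0.2, -0.2).
  (x - mu)^T · [Sigma^{-1} · (x - mu)] = (1)·(0.2) + (-1)·(-0.2) = 0.4.

Step 4 — take square root: d = √(0.4) ≈ 0.6325.

d(x, mu) = √(0.4) ≈ 0.6325


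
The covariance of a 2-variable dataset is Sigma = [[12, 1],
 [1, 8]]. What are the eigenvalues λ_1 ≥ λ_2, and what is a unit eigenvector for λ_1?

Step 1 — characteristic polynomial of 2×2 Sigma:
  det(Sigma - λI) = λ² - trace · λ + det = 0.
  trace = 12 + 8 = 20, det = 12·8 - (1)² = 95.
Step 2 — discriminant:
  Δ = trace² - 4·det = 400 - 380 = 20.
Step 3 — eigenvalues:
  λ = (trace ± √Δ)/2 = (20 ± 4.4721)/2,
  λ_1 = 12.2361,  λ_2 = 7.7639.

Step 4 — unit eigenvector for λ_1: solve (Sigma - λ_1 I)v = 0. First row:
  (12 - 12.2361)·v_x + (1)·v_y = 0, i.e. (-0.2361)·v_x + (1)·v_y = 0,
  so v ∝ (b, λ_1 - a) = (1, 0.2361) = u.
  ||u|| = √((1)² + (0.2361)²) = √(1.0557) ≈ 1.0275,
  v_1 = u/||u|| ≈ (0.9732, 0.2298) (||v_1|| = 1).

λ_1 = 12.2361,  λ_2 = 7.7639;  v_1 ≈ (0.9732, 0.2298)


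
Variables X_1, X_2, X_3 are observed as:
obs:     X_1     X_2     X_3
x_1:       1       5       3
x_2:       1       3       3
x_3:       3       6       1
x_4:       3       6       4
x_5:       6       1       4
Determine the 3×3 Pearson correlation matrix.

Step 1 — column means:
  mean(X_1) = (1 + 1 + 3 + 3 + 6) / 5 = 14/5 = 2.8
  mean(X_2) = (5 + 3 + 6 + 6 + 1) / 5 = 21/5 = 4.2
  mean(X_3) = (3 + 3 + 1 + 4 + 4) / 5 = 15/5 = 3

Step 2 — sample variances and covariances s[i,j] = (1/(n-1)) · Σ_k (x_{k,i} - mean_i) · (x_{k,j} - mean_j), with n-1 = 4:
  s[X_1,X_1] = ((-1.8)·(-1.8) + (-1.8)·(-1.8) + (0.2)·(0.2) + (0.2)·(0.2) + (3.2)·(3.2)) / 4 = 16.8/4 = 4.2
  s[X_1,X_2] = ((-1.8)·(0.8) + (-1.8)·(-1.2) + (0.2)·(1.8) + (0.2)·(1.8) + (3.2)·(-3.2)) / 4 = -8.8/4 = -2.2
  s[X_1,X_3] = ((-1.8)·(0) + (-1.8)·(0) + (0.2)·(-2) + (0.2)·(1) + (3.2)·(1)) / 4 = 3/4 = 0.75
  s[X_2,X_2] = ((0.8)·(0.8) + (-1.2)·(-1.2) + (1.8)·(1.8) + (1.8)·(1.8) + (-3.2)·(-3.2)) / 4 = 18.8/4 = 4.7
  s[X_2,X_3] = ((0.8)·(0) + (-1.2)·(0) + (1.8)·(-2) + (1.8)·(1) + (-3.2)·(1)) / 4 = -5/4 = -1.25
  s[X_3,X_3] = ((0)·(0) + (0)·(0) + (-2)·(-2) + (1)·(1) + (1)·(1)) / 4 = 6/4 = 1.5
  Sample standard deviations s_i = √(s[i,i]):
  s(X_1) = √(4.2) = 2.0494
  s(X_2) = √(4.7) = 2.1679
  s(X_3) = √(1.5) = 1.2247

Step 3 — r_{ij} = s_{ij} / (s_i · s_j):
  r[X_1,X_1] = 1 (diagonal).
  r[X_1,X_2] = -2.2 / (2.0494 · 2.1679) = -2.2 / 4.443 = -0.4952
  r[X_1,X_3] = 0.75 / (2.0494 · 1.2247) = 0.75 / 2.51 = 0.2988
  r[X_2,X_2] = 1 (diagonal).
  r[X_2,X_3] = -1.25 / (2.1679 · 1.2247) = -1.25 / 2.6552 = -0.4708
  r[X_3,X_3] = 1 (diagonal).

R is symmetric with unit diagonal. Assembling:

R = [[1, -0.4952, 0.2988],
 [-0.4952, 1, -0.4708],
 [0.2988, -0.4708, 1]]


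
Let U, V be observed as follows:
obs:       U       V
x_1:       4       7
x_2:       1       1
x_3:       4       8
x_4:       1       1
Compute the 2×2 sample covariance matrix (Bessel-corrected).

Step 1 — column means:
  mean(U) = (4 + 1 + 4 + 1) / 4 = 10/4 = 2.5
  mean(V) = (7 + 1 + 8 + 1) / 4 = 17/4 = 4.25

Step 2 — sample covariance S[i,j] = (1/(n-1)) · Σ_k (x_{k,i} - mean_i) · (x_{k,j} - mean_j), with n-1 = 3.
  S[U,U] = ((1.5)·(1.5) + (-1.5)·(-1.5) + (1.5)·(1.5) + (-1.5)·(-1.5)) / 3 = 9/3 = 3
  S[U,V] = ((1.5)·(2.75) + (-1.5)·(-3.25) + (1.5)·(3.75) + (-1.5)·(-3.25)) / 3 = 19.5/3 = 6.5
  S[V,V] = ((2.75)·(2.75) + (-3.25)·(-3.25) + (3.75)·(3.75) + (-3.25)·(-3.25)) / 3 = 42.75/3 = 14.25

S is symmetric (S[j,i] = S[i,j]). Assembling:

S = [[3, 6.5],
 [6.5, 14.25]]


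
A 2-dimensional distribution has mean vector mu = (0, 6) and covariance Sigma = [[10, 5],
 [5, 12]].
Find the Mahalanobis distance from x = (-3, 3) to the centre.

Step 1 — centre the observation: (x - mu) = (-3, -3).

Step 2 — invert Sigma. det(Sigma) = 10·12 - (5)² = 95.
  Sigma^{-1} = (1/det) · [[d, -b], [-b, a]] = [[0.1263, -0.0526],
 [-0.0526, 0.1053]].

Step 3 — form the quadratic (x - mu)^T · Sigma^{-1} · (x - mu):
  Sigma^{-1} · (x - mu) = (-0.2211, -0.1579).
  (x - mu)^T · [Sigma^{-1} · (x - mu)] = (-3)·(-0.2211) + (-3)·(-0.1579) = 1.1368.

Step 4 — take square root: d = √(1.1368) ≈ 1.0662.

d(x, mu) = √(1.1368) ≈ 1.0662


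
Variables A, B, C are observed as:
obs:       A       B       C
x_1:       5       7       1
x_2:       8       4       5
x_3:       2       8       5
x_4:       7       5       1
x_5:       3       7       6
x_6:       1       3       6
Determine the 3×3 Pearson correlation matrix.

Step 1 — column means:
  mean(A) = (5 + 8 + 2 + 7 + 3 + 1) / 6 = 26/6 = 4.3333
  mean(B) = (7 + 4 + 8 + 5 + 7 + 3) / 6 = 34/6 = 5.6667
  mean(C) = (1 + 5 + 5 + 1 + 6 + 6) / 6 = 24/6 = 4

Step 2 — sample variances and covariances s[i,j] = (1/(n-1)) · Σ_k (x_{k,i} - mean_i) · (x_{k,j} - mean_j), with n-1 = 5:
  s[A,A] = ((0.6667)·(0.6667) + (3.6667)·(3.6667) + (-2.3333)·(-2.3333) + (2.6667)·(2.6667) + (-1.3333)·(-1.3333) + (-3.3333)·(-3.3333)) / 5 = 39.3333/5 = 7.8667
  s[A,B] = ((0.6667)·(1.3333) + (3.6667)·(-1.6667) + (-2.3333)·(2.3333) + (2.6667)·(-0.6667) + (-1.3333)·(1.3333) + (-3.3333)·(-2.6667)) / 5 = -5.3333/5 = -1.0667
  s[A,C] = ((0.6667)·(-3) + (3.6667)·(1) + (-2.3333)·(1) + (2.6667)·(-3) + (-1.3333)·(2) + (-3.3333)·(2)) / 5 = -18/5 = -3.6
  s[B,B] = ((1.3333)·(1.3333) + (-1.6667)·(-1.6667) + (2.3333)·(2.3333) + (-0.6667)·(-0.6667) + (1.3333)·(1.3333) + (-2.6667)·(-2.6667)) / 5 = 19.3333/5 = 3.8667
  s[B,C] = ((1.3333)·(-3) + (-1.6667)·(1) + (2.3333)·(1) + (-0.6667)·(-3) + (1.3333)·(2) + (-2.6667)·(2)) / 5 = -4/5 = -0.8
  s[C,C] = ((-3)·(-3) + (1)·(1) + (1)·(1) + (-3)·(-3) + (2)·(2) + (2)·(2)) / 5 = 28/5 = 5.6
  Sample standard deviations s_i = √(s[i,i]):
  s(A) = √(7.8667) = 2.8048
  s(B) = √(3.8667) = 1.9664
  s(C) = √(5.6) = 2.3664

Step 3 — r_{ij} = s_{ij} / (s_i · s_j):
  r[A,A] = 1 (diagonal).
  r[A,B] = -1.0667 / (2.8048 · 1.9664) = -1.0667 / 5.5152 = -0.1934
  r[A,C] = -3.6 / (2.8048 · 2.3664) = -3.6 / 6.6373 = -0.5424
  r[B,B] = 1 (diagonal).
  r[B,C] = -0.8 / (1.9664 · 2.3664) = -0.8 / 4.6533 = -0.1719
  r[C,C] = 1 (diagonal).

R is symmetric with unit diagonal. Assembling:

R = [[1, -0.1934, -0.5424],
 [-0.1934, 1, -0.1719],
 [-0.5424, -0.1719, 1]]


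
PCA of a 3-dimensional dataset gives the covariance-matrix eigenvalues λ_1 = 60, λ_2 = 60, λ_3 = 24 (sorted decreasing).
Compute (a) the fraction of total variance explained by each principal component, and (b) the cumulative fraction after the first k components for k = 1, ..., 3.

Step 1 — total variance = trace(Sigma) = Σ λ_i = 60 + 60 + 24 = 144.

Step 2 — fraction explained by component i = λ_i / Σ λ:
  PC1: 60/144 = 0.4167
  PC2: 60/144 = 0.4167
  PC3: 24/144 = 0.1667

Step 3 — cumulative fraction after k components = (λ_1 + ... + λ_k) / Σ λ:
  k = 1: 60/144 = 0.4167
  k = 2: (60 + 60)/144 = 120/144 = 0.8333
  k = 3: (60 + 60 + 24)/144 = 144/144 = 1

Summary (fraction, with percent):

explained: PC1 0.4167 (41.67%), PC2 0.4167 (41.67%), PC3 0.1667 (16.67%);  cumulative: 0.4167, 0.8333, 1


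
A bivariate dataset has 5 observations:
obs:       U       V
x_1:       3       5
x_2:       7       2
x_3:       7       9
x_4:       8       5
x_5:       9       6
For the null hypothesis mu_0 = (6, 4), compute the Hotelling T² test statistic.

Step 1 — sample mean vector:
  mean(U) = (3 + 7 + 7 + 8 + 9) / 5 = 34/5 = 6.8
  mean(V) = (5 + 2 + 9 + 5 + 6) / 5 = 27/5 = 5.4
  x̄ = (6.8, 5.4),  deviation x̄ - mu_0 = (6.8, 5.4) - (6, 4) = (0.8, 1.4).

Step 2 — sample covariance matrix, S[i,j] = (1/(n-1)) · Σ_k (x_{k,i} - mean_i) · (x_{k,j} - mean_j), divisor n-1 = 4:
  S[U,U] = ((-3.8)·(-3.8) + (0.2)·(0.2) + (0.2)·(0.2) + (1.2)·(1.2) + (2.2)·(2.2)) / 4 = 20.8/4 = 5.2
  S[U,V] = ((-3.8)·(-0.4) + (0.2)·(-3.4) + (0.2)·(3.6) + (1.2)·(-0.4) + (2.2)·(0.6)) / 4 = 2.4/4 = 0.6
  S[V,V] = ((-0.4)·(-0.4) + (-3.4)·(-3.4) + (3.6)·(3.6) + (-0.4)·(-0.4) + (0.6)·(0.6)) / 4 = 25.2/4 = 6.3
  S = [[5.2, 0.6],
 [0.6, 6.3]].

Step 3 — invert S. det(S) = 5.2·6.3 - (0.6)² = 32.4.
  S^{-1} = (1/det) · [[d, -b], [-b, a]] = [[0.1944, -0.0185],
 [-0.0185, 0.1605]].

Step 4 — quadratic form (x̄ - mu_0)^T · S^{-1} · (x̄ - mu_0):
  S^{-1} · (x̄ - mu_0) = (0.1296, 0.2099),
  (x̄ - mu_0)^T · [...] = (0.8)·(0.1296) + (1.4)·(0.2099) = 0.3975.

Step 5 — scale by n: T² = 5 · 0.3975 = 1.9877.

T² ≈ 1.9877


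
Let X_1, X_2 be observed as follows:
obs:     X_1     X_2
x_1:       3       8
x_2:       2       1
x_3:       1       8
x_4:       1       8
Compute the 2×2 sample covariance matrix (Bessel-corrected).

Step 1 — column means:
  mean(X_1) = (3 + 2 + 1 + 1) / 4 = 7/4 = 1.75
  mean(X_2) = (8 + 1 + 8 + 8) / 4 = 25/4 = 6.25

Step 2 — sample covariance S[i,j] = (1/(n-1)) · Σ_k (x_{k,i} - mean_i) · (x_{k,j} - mean_j), with n-1 = 3.
  S[X_1,X_1] = ((1.25)·(1.25) + (0.25)·(0.25) + (-0.75)·(-0.75) + (-0.75)·(-0.75)) / 3 = 2.75/3 = 0.9167
  S[X_1,X_2] = ((1.25)·(1.75) + (0.25)·(-5.25) + (-0.75)·(1.75) + (-0.75)·(1.75)) / 3 = -1.75/3 = -0.5833
  S[X_2,X_2] = ((1.75)·(1.75) + (-5.25)·(-5.25) + (1.75)·(1.75) + (1.75)·(1.75)) / 3 = 36.75/3 = 12.25

S is symmetric (S[j,i] = S[i,j]). Assembling:

S = [[0.9167, -0.5833],
 [-0.5833, 12.25]]
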